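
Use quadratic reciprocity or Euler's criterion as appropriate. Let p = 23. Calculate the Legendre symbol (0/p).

Top reduces to 0: gcd > 1, so the symbol is 0.

0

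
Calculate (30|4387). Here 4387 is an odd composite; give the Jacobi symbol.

-1

Pull out 2: since 4387 ≡ 3 (mod 8), (2/4387) = -1.
Reciprocity: 15 ≡ 3 and 4387 ≡ 3 (mod 4), so (15/4387) = −(4387/15).
Reduce top mod 15: now compute (7/15).
Reciprocity: 7 ≡ 3 and 15 ≡ 3 (mod 4), so (7/15) = −(15/7).
Reduce top mod 7: now compute (1/7).
Reached (1/7) = 1. Collecting the sign flips along the way, the symbol is -1.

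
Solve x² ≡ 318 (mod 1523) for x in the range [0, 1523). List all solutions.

Since 1523 ≡ 3 (mod 4), a square root of 318 is 318^((1523+1)/4) = 318^381 mod 1523.
Repeated squaring: 318^2≡606, 318^4≡193, 318^8≡697, 318^16≡1495, 318^32≡784, 318^64≡887, 318^128≡901, 318^256≡42 (mod 1523).
318^381 = 318^(256+64+32+16+8+4+1) ≡ 58 (mod 1523).
Check: 58² = 3364 ≡ 318 (mod 1523). The two roots are 58 and 1465.

58, 1465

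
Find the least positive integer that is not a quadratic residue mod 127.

3

(2/127) = +1, so 2 is a residue.
(3/127) = −1, so 3 is the smallest positive non-residue mod 127.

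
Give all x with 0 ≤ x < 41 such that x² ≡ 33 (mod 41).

19, 22

41 ≡ 1 (mod 4), so we find a root by search.
Trying successive values, 19² = 361 ≡ 33 (mod 41). The other root is 41 − 19 = 22.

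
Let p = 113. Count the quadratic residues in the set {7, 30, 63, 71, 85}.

4

(7/113) = +1 → QR.
(30/113) = +1 → QR.
(63/113) = +1 → QR.
(71/113) = -1 → non-residue.
(85/113) = +1 → QR.
Total quadratic residues among the 5: 4.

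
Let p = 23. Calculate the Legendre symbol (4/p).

1

Pull out 2^2: since 23 ≡ 7 (mod 8), (2/23) = +1, so (2/23)^2 = +1.
Reached (1/23) = 1. Collecting the sign flips along the way, the symbol is +1.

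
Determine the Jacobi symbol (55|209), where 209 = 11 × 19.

0

Reciprocity: 55 ≡ 3 and 209 ≡ 1 (mod 4), so (55/209) = +(209/55).
Reduce top mod 55: now compute (44/55).
Pull out 2^2: since 55 ≡ 7 (mod 8), (2/55) = +1, so (2/55)^2 = +1.
Reciprocity: 11 ≡ 3 and 55 ≡ 3 (mod 4), so (11/55) = −(55/11).
Reduce top mod 11: now compute (0/11).
Top reduces to 0: gcd > 1, so the symbol is 0.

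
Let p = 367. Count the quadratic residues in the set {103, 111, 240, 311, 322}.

2

(103/367) = -1 → non-residue.
(111/367) = -1 → non-residue.
(240/367) = +1 → QR.
(311/367) = -1 → non-residue.
(322/367) = +1 → QR.
Total quadratic residues among the 5: 2.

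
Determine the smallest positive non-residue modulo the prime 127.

(2/127) = +1, so 2 is a residue.
(3/127) = −1, so 3 is the smallest positive non-residue mod 127.

3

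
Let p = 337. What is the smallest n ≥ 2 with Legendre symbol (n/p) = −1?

(2/337) = +1, so 2 is a residue.
(3/337) = +1, so 3 is a residue.
(4/337) = +1, so 4 is a residue.
(5/337) = −1, so 5 is the smallest positive non-residue mod 337.

5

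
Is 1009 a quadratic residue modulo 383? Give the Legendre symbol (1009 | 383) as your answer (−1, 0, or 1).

Euler's criterion: (1009/383) ≡ 243^191 (mod 383).
243^2 ≡ 67 (mod 383)
243^4 ≡ 276 (mod 383)
243^8 ≡ 342 (mod 383)
243^16 ≡ 149 (mod 383)
243^32 ≡ 370 (mod 383)
243^64 ≡ 169 (mod 383)
243^128 ≡ 219 (mod 383)
243^191 = 243^(128+32+16+8+4+2+1) ≡ 1 (mod 383).
Result is 1, so (1009/383) = 1.

1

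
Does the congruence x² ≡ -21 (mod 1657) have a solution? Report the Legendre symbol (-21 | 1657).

First reduce: -21 ≡ 1636 (mod 1657).
Pull out 2^2: since 1657 ≡ 1 (mod 8), (2/1657) = +1, so (2/1657)^2 = +1.
Reciprocity: 409 ≡ 1 and 1657 ≡ 1 (mod 4), so (409/1657) = +(1657/409).
Reduce top mod 409: now compute (21/409).
Reciprocity: 21 ≡ 1 and 409 ≡ 1 (mod 4), so (21/409) = +(409/21).
Reduce top mod 21: now compute (10/21).
Pull out 2: since 21 ≡ 5 (mod 8), (2/21) = -1.
Reciprocity: 5 ≡ 1 and 21 ≡ 1 (mod 4), so (5/21) = +(21/5).
Reduce top mod 5: now compute (1/5).
Reached (1/5) = 1. Collecting the sign flips along the way, the symbol is -1.

-1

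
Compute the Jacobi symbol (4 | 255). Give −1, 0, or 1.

Pull out 2^2: since 255 ≡ 7 (mod 8), (2/255) = +1, so (2/255)^2 = +1.
Reached (1/255) = 1. Collecting the sign flips along the way, the symbol is +1.

1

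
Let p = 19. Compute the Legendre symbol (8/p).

Pull out 2^3: since 19 ≡ 3 (mod 8), (2/19) = -1, so (2/19)^3 = -1.
Reached (1/19) = 1. Collecting the sign flips along the way, the symbol is -1.

-1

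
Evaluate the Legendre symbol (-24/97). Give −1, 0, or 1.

First reduce: -24 ≡ 73 (mod 97).
Reciprocity: 73 ≡ 1 and 97 ≡ 1 (mod 4), so (73/97) = +(97/73).
Reduce top mod 73: now compute (24/73).
Pull out 2^3: since 73 ≡ 1 (mod 8), (2/73) = +1, so (2/73)^3 = +1.
Reciprocity: 3 ≡ 3 and 73 ≡ 1 (mod 4), so (3/73) = +(73/3).
Reduce top mod 3: now compute (1/3).
Reached (1/3) = 1. Collecting the sign flips along the way, the symbol is +1.

1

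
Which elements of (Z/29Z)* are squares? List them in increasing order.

1 4 5 6 7 9 13 16 20 22 23 24 25 28

Square k = 1,…,14 (k and 29−k give the same square):
1²=1, 2²=4, 3²=9, 4²=16, 5²=25, 6²≡7, 7²≡20, 8²≡6, 9²≡23, 10²≡13, 11²≡5, 12²≡28, 13²≡24, 14²≡22 (mod 29).
So the quadratic residues mod 29 are {1, 4, 5, 6, 7, 9, 13, 16, 20, 22, 23, 24, 25, 28}.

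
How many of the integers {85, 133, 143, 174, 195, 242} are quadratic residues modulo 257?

4

(85/257) = -1 → non-residue.
(133/257) = +1 → QR.
(143/257) = +1 → QR.
(174/257) = -1 → non-residue.
(195/257) = +1 → QR.
(242/257) = +1 → QR.
Total quadratic residues among the 6: 4.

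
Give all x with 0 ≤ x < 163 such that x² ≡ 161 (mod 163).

18, 145

Since 163 ≡ 3 (mod 4), a square root of 161 is 161^((163+1)/4) = 161^41 mod 163.
Repeated squaring: 161^2≡4, 161^4≡16, 161^8≡93, 161^16≡10, 161^32≡100 (mod 163).
161^41 = 161^(32+8+1) ≡ 145 (mod 163).
Check: 145² = 21025 ≡ 161 (mod 163). The two roots are 18 and 145.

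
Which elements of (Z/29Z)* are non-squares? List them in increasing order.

Square k = 1,…,14 (k and 29−k give the same square):
1²=1, 2²=4, 3²=9, 4²=16, 5²=25, 6²≡7, 7²≡20, 8²≡6, 9²≡23, 10²≡13, 11²≡5, 12²≡28, 13²≡24, 14²≡22 (mod 29).
The residues are {1, 4, 5, 6, 7, 9, 13, 16, 20, 22, 23, 24, 25, 28}; the non-residues are the remaining 14 nonzero classes.

2 3 8 10 11 12 14 15 17 18 19 21 26 27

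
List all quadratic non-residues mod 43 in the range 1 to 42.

2 3 5 7 8 12 18 19 20 22 26 27 28 29 30 32 33 34 37 39 42

Square k = 1,…,21 (k and 43−k give the same square):
1²=1, 2²=4, 3²=9, 4²=16, 5²=25, 6²=36, 7²≡6, 8²≡21, 9²≡38, 10²≡14, 11²≡35, 12²≡15, 13²≡40, 14²≡24, 15²≡10, 16²≡41, 17²≡31, 18²≡23, 19²≡17, 20²≡13, 21²≡11 (mod 43).
The residues are {1, 4, 6, 9, 10, 11, 13, 14, 15, 16, 17, 21, 23, 24, 25, 31, 35, 36, 38, 40, 41}; the non-residues are the remaining 21 nonzero classes.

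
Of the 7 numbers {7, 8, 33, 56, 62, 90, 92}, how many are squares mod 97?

3

(7/97) = -1 → non-residue.
(8/97) = +1 → QR.
(33/97) = +1 → QR.
(56/97) = -1 → non-residue.
(62/97) = +1 → QR.
(90/97) = -1 → non-residue.
(92/97) = -1 → non-residue.
Total quadratic residues among the 7: 3.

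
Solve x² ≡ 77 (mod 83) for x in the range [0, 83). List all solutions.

34, 49

Since 83 ≡ 3 (mod 4), a square root of 77 is 77^((83+1)/4) = 77^21 mod 83.
Repeated squaring: 77^2≡36, 77^4≡51, 77^8≡28, 77^16≡37 (mod 83).
77^21 = 77^(16+4+1) ≡ 49 (mod 83).
Check: 49² = 2401 ≡ 77 (mod 83). The two roots are 34 and 49.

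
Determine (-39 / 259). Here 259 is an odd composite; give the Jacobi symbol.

First reduce: -39 ≡ 220 (mod 259).
Pull out 2^2: since 259 ≡ 3 (mod 8), (2/259) = -1, so (2/259)^2 = +1.
Reciprocity: 55 ≡ 3 and 259 ≡ 3 (mod 4), so (55/259) = −(259/55).
Reduce top mod 55: now compute (39/55).
Reciprocity: 39 ≡ 3 and 55 ≡ 3 (mod 4), so (39/55) = −(55/39).
Reduce top mod 39: now compute (16/39).
Pull out 2^4: since 39 ≡ 7 (mod 8), (2/39) = +1, so (2/39)^4 = +1.
Reached (1/39) = 1. Collecting the sign flips along the way, the symbol is +1.

1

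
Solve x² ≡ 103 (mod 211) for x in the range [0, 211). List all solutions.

37, 174

Since 211 ≡ 3 (mod 4), a square root of 103 is 103^((211+1)/4) = 103^53 mod 211.
Repeated squaring: 103^2≡59, 103^4≡105, 103^8≡53, 103^16≡66, 103^32≡136 (mod 211).
103^53 = 103^(32+16+4+1) ≡ 37 (mod 211).
Check: 37² = 1369 ≡ 103 (mod 211). The two roots are 37 and 174.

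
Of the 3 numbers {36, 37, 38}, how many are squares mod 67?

(36/67) = +1 → QR.
(37/67) = +1 → QR.
(38/67) = -1 → non-residue.
Total quadratic residues among the 3: 2.

2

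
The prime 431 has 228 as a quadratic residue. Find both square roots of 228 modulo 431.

Since 431 ≡ 3 (mod 4), a square root of 228 is 228^((431+1)/4) = 228^108 mod 431.
Repeated squaring: 228^2≡264, 228^4≡305, 228^8≡360, 228^16≡300, 228^32≡352, 228^64≡207 (mod 431).
228^108 = 228^(64+32+8+4) ≡ 392 (mod 431).
Check: 392² = 153664 ≡ 228 (mod 431). The two roots are 39 and 392.

39, 392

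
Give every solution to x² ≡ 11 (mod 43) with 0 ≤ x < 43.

Since 43 ≡ 3 (mod 4), a square root of 11 is 11^((43+1)/4) = 11^11 mod 43.
Repeated squaring: 11^2≡35, 11^4≡21, 11^8≡11 (mod 43).
11^11 = 11^(8+2+1) ≡ 21 (mod 43).
Check: 21² = 441 ≡ 11 (mod 43). The two roots are 21 and 22.

21, 22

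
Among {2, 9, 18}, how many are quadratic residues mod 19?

1

(2/19) = -1 → non-residue.
(9/19) = +1 → QR.
(18/19) = -1 → non-residue.
Total quadratic residues among the 3: 1.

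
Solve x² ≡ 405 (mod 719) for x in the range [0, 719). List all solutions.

179, 540

Since 719 ≡ 3 (mod 4), a square root of 405 is 405^((719+1)/4) = 405^180 mod 719.
Repeated squaring: 405^2≡93, 405^4≡21, 405^8≡441, 405^16≡351, 405^32≡252, 405^64≡232, 405^128≡618 (mod 719).
405^180 = 405^(128+32+16+4) ≡ 540 (mod 719).
Check: 540² = 291600 ≡ 405 (mod 719). The two roots are 179 and 540.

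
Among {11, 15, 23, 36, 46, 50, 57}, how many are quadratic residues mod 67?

(11/67) = -1 → non-residue.
(15/67) = +1 → QR.
(23/67) = +1 → QR.
(36/67) = +1 → QR.
(46/67) = -1 → non-residue.
(50/67) = -1 → non-residue.
(57/67) = -1 → non-residue.
Total quadratic residues among the 7: 3.

3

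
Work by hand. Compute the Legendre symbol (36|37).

Pull out 2^2: since 37 ≡ 5 (mod 8), (2/37) = -1, so (2/37)^2 = +1.
Reciprocity: 9 ≡ 1 and 37 ≡ 1 (mod 4), so (9/37) = +(37/9).
Reduce top mod 9: now compute (1/9).
Reached (1/9) = 1. Collecting the sign flips along the way, the symbol is +1.

1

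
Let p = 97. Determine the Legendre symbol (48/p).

1

Euler's criterion: (48/97) ≡ 48^48 (mod 97).
48^2 ≡ 73 (mod 97)
48^4 ≡ 91 (mod 97)
48^8 ≡ 36 (mod 97)
48^16 ≡ 35 (mod 97)
48^32 ≡ 61 (mod 97)
48^48 = 48^(32+16) ≡ 1 (mod 97).
Result is 1, so (48/97) = 1.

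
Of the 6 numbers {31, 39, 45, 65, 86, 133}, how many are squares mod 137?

3

(31/137) = -1 → non-residue.
(39/137) = +1 → QR.
(45/137) = -1 → non-residue.
(65/137) = +1 → QR.
(86/137) = -1 → non-residue.
(133/137) = +1 → QR.
Total quadratic residues among the 6: 3.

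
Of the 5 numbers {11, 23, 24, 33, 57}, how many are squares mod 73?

(11/73) = -1 → non-residue.
(23/73) = +1 → QR.
(24/73) = +1 → QR.
(33/73) = -1 → non-residue.
(57/73) = +1 → QR.
Total quadratic residues among the 5: 3.

3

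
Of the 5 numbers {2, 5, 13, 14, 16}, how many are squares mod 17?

3

(2/17) = +1 → QR.
(5/17) = -1 → non-residue.
(13/17) = +1 → QR.
(14/17) = -1 → non-residue.
(16/17) = +1 → QR.
Total quadratic residues among the 5: 3.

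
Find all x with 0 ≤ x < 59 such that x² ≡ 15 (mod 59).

Since 59 ≡ 3 (mod 4), a square root of 15 is 15^((59+1)/4) = 15^15 mod 59.
Repeated squaring: 15^2≡48, 15^4≡3, 15^8≡9 (mod 59).
15^15 = 15^(8+4+2+1) ≡ 29 (mod 59).
Check: 29² = 841 ≡ 15 (mod 59). The two roots are 29 and 30.

29, 30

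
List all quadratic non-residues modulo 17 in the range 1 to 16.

Square k = 1,…,8 (k and 17−k give the same square):
1²=1, 2²=4, 3²=9, 4²=16, 5²≡8, 6²≡2, 7²≡15, 8²≡13 (mod 17).
The residues are {1, 2, 4, 8, 9, 13, 15, 16}; the non-residues are the remaining 8 nonzero classes.

3, 5, 6, 7, 10, 11, 12, 14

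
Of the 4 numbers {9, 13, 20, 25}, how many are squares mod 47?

2

(9/47) = +1 → QR.
(13/47) = -1 → non-residue.
(20/47) = -1 → non-residue.
(25/47) = +1 → QR.
Total quadratic residues among the 4: 2.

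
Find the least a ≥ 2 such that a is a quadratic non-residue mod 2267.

2

(2/2267) = −1, so 2 is the smallest positive non-residue mod 2267.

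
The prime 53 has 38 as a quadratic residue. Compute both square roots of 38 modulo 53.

53 ≡ 1 (mod 4), so we find a root by search.
Trying successive values, 12² = 144 ≡ 38 (mod 53). The other root is 53 − 12 = 41.

12, 41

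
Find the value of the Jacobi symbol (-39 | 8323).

1

First reduce: -39 ≡ 8284 (mod 8323).
Pull out 2^2: since 8323 ≡ 3 (mod 8), (2/8323) = -1, so (2/8323)^2 = +1.
Reciprocity: 2071 ≡ 3 and 8323 ≡ 3 (mod 4), so (2071/8323) = −(8323/2071).
Reduce top mod 2071: now compute (39/2071).
Reciprocity: 39 ≡ 3 and 2071 ≡ 3 (mod 4), so (39/2071) = −(2071/39).
Reduce top mod 39: now compute (4/39).
Pull out 2^2: since 39 ≡ 7 (mod 8), (2/39) = +1, so (2/39)^2 = +1.
Reached (1/39) = 1. Collecting the sign flips along the way, the symbol is +1.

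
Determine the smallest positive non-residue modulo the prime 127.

(2/127) = +1, so 2 is a residue.
(3/127) = −1, so 3 is the smallest positive non-residue mod 127.

3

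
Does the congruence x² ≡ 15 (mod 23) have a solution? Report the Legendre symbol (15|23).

-1

Reciprocity: 15 ≡ 3 and 23 ≡ 3 (mod 4), so (15/23) = −(23/15).
Reduce top mod 15: now compute (8/15).
Pull out 2^3: since 15 ≡ 7 (mod 8), (2/15) = +1, so (2/15)^3 = +1.
Reached (1/15) = 1. Collecting the sign flips along the way, the symbol is -1.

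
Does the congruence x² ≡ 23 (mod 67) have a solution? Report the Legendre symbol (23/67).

1

Reciprocity: 23 ≡ 3 and 67 ≡ 3 (mod 4), so (23/67) = −(67/23).
Reduce top mod 23: now compute (21/23).
Reciprocity: 21 ≡ 1 and 23 ≡ 3 (mod 4), so (21/23) = +(23/21).
Reduce top mod 21: now compute (2/21).
Pull out 2: since 21 ≡ 5 (mod 8), (2/21) = -1.
Reached (1/21) = 1. Collecting the sign flips along the way, the symbol is +1.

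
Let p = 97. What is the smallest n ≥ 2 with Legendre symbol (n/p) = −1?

5

(2/97) = +1, so 2 is a residue.
(3/97) = +1, so 3 is a residue.
(4/97) = +1, so 4 is a residue.
(5/97) = −1, so 5 is the smallest positive non-residue mod 97.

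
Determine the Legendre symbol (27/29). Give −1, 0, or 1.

-1

Reciprocity: 27 ≡ 3 and 29 ≡ 1 (mod 4), so (27/29) = +(29/27).
Reduce top mod 27: now compute (2/27).
Pull out 2: since 27 ≡ 3 (mod 8), (2/27) = -1.
Reached (1/27) = 1. Collecting the sign flips along the way, the symbol is -1.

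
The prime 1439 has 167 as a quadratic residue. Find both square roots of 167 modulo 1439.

477, 962

Since 1439 ≡ 3 (mod 4), a square root of 167 is 167^((1439+1)/4) = 167^360 mod 1439.
Repeated squaring: 167^2≡548, 167^4≡992, 167^8≡1227, 167^16≡335, 167^32≡1422, 167^64≡289, 167^128≡59, 167^256≡603 (mod 1439).
167^360 = 167^(256+64+32+8) ≡ 962 (mod 1439).
Check: 962² = 925444 ≡ 167 (mod 1439). The two roots are 477 and 962.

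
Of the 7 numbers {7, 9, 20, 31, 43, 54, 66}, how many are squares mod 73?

2

(7/73) = -1 → non-residue.
(9/73) = +1 → QR.
(20/73) = -1 → non-residue.
(31/73) = -1 → non-residue.
(43/73) = -1 → non-residue.
(54/73) = +1 → QR.
(66/73) = -1 → non-residue.
Total quadratic residues among the 7: 2.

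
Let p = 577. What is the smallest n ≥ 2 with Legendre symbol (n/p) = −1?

5

(2/577) = +1, so 2 is a residue.
(3/577) = +1, so 3 is a residue.
(4/577) = +1, so 4 is a residue.
(5/577) = −1, so 5 is the smallest positive non-residue mod 577.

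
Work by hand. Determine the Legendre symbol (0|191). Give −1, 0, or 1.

Top reduces to 0: gcd > 1, so the symbol is 0.

0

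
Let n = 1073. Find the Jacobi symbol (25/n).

1

Reciprocity: 25 ≡ 1 and 1073 ≡ 1 (mod 4), so (25/1073) = +(1073/25).
Reduce top mod 25: now compute (23/25).
Reciprocity: 23 ≡ 3 and 25 ≡ 1 (mod 4), so (23/25) = +(25/23).
Reduce top mod 23: now compute (2/23).
Pull out 2: since 23 ≡ 7 (mod 8), (2/23) = +1.
Reached (1/23) = 1. Collecting the sign flips along the way, the symbol is +1.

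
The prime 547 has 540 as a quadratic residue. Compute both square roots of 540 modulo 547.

Since 547 ≡ 3 (mod 4), a square root of 540 is 540^((547+1)/4) = 540^137 mod 547.
Repeated squaring: 540^2≡49, 540^4≡213, 540^8≡515, 540^16≡477, 540^32≡524, 540^64≡529, 540^128≡324 (mod 547).
540^137 = 540^(128+8+1) ≡ 372 (mod 547).
Check: 372² = 138384 ≡ 540 (mod 547). The two roots are 175 and 372.

175, 372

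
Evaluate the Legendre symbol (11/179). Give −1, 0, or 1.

Reciprocity: 11 ≡ 3 and 179 ≡ 3 (mod 4), so (11/179) = −(179/11).
Reduce top mod 11: now compute (3/11).
Reciprocity: 3 ≡ 3 and 11 ≡ 3 (mod 4), so (3/11) = −(11/3).
Reduce top mod 3: now compute (2/3).
Pull out 2: since 3 ≡ 3 (mod 8), (2/3) = -1.
Reached (1/3) = 1. Collecting the sign flips along the way, the symbol is -1.

-1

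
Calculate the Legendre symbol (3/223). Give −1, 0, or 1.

Reciprocity: 3 ≡ 3 and 223 ≡ 3 (mod 4), so (3/223) = −(223/3).
Reduce top mod 3: now compute (1/3).
Reached (1/3) = 1. Collecting the sign flips along the way, the symbol is -1.

-1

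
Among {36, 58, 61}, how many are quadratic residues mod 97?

2

(36/97) = +1 → QR.
(58/97) = -1 → non-residue.
(61/97) = +1 → QR.
Total quadratic residues among the 3: 2.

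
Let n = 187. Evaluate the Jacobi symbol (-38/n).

-1

First reduce: -38 ≡ 149 (mod 187).
Reciprocity: 149 ≡ 1 and 187 ≡ 3 (mod 4), so (149/187) = +(187/149).
Reduce top mod 149: now compute (38/149).
Pull out 2: since 149 ≡ 5 (mod 8), (2/149) = -1.
Reciprocity: 19 ≡ 3 and 149 ≡ 1 (mod 4), so (19/149) = +(149/19).
Reduce top mod 19: now compute (16/19).
Pull out 2^4: since 19 ≡ 3 (mod 8), (2/19) = -1, so (2/19)^4 = +1.
Reached (1/19) = 1. Collecting the sign flips along the way, the symbol is -1.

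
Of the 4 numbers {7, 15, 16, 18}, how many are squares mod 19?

2

(7/19) = +1 → QR.
(15/19) = -1 → non-residue.
(16/19) = +1 → QR.
(18/19) = -1 → non-residue.
Total quadratic residues among the 4: 2.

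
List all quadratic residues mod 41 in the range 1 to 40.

Square k = 1,…,20 (k and 41−k give the same square):
1²=1, 2²=4, 3²=9, 4²=16, 5²=25, 6²=36, 7²≡8, 8²≡23, 9²≡40, 10²≡18, 11²≡39, 12²≡21, 13²≡5, 14²≡32, 15²≡20, 16²≡10, 17²≡2, 18²≡37, 19²≡33, 20²≡31 (mod 41).
So the quadratic residues mod 41 are {1, 2, 4, 5, 8, 9, 10, 16, 18, 20, 21, 23, 25, 31, 32, 33, 36, 37, 39, 40}.

1,2,4,5,8,9,10,16,18,20,21,23,25,31,32,33,36,37,39,40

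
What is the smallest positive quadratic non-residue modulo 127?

(2/127) = +1, so 2 is a residue.
(3/127) = −1, so 3 is the smallest positive non-residue mod 127.

3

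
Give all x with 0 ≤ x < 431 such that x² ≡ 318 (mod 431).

201, 230

Since 431 ≡ 3 (mod 4), a square root of 318 is 318^((431+1)/4) = 318^108 mod 431.
Repeated squaring: 318^2≡270, 318^4≡61, 318^8≡273, 318^16≡397, 318^32≡294, 318^64≡236 (mod 431).
318^108 = 318^(64+32+8+4) ≡ 230 (mod 431).
Check: 230² = 52900 ≡ 318 (mod 431). The two roots are 201 and 230.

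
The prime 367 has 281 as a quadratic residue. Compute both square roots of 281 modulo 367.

46, 321

Since 367 ≡ 3 (mod 4), a square root of 281 is 281^((367+1)/4) = 281^92 mod 367.
Repeated squaring: 281^2≡56, 281^4≡200, 281^8≡364, 281^16≡9, 281^32≡81, 281^64≡322 (mod 367).
281^92 = 281^(64+16+8+4) ≡ 46 (mod 367).
Check: 46² = 2116 ≡ 281 (mod 367). The two roots are 46 and 321.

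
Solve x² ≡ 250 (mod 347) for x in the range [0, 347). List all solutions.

Since 347 ≡ 3 (mod 4), a square root of 250 is 250^((347+1)/4) = 250^87 mod 347.
Repeated squaring: 250^2≡40, 250^4≡212, 250^8≡181, 250^16≡143, 250^32≡323, 250^64≡229 (mod 347).
250^87 = 250^(64+16+4+2+1) ≡ 278 (mod 347).
Check: 278² = 77284 ≡ 250 (mod 347). The two roots are 69 and 278.

69, 278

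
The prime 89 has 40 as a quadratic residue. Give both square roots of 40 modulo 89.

89 ≡ 1 (mod 4), so we find a root by search.
Trying successive values, 29² = 841 ≡ 40 (mod 89). The other root is 89 − 29 = 60.

29, 60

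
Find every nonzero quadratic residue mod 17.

Square k = 1,…,8 (k and 17−k give the same square):
1²=1, 2²=4, 3²=9, 4²=16, 5²≡8, 6²≡2, 7²≡15, 8²≡13 (mod 17).
So the quadratic residues mod 17 are {1, 2, 4, 8, 9, 13, 15, 16}.

1 2 4 8 9 13 15 16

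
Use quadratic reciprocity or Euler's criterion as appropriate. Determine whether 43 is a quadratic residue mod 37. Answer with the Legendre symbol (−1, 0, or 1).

Euler's criterion: (43/37) ≡ 6^18 (mod 37).
6^2 ≡ 36 (mod 37)
6^4 ≡ 1 (mod 37)
6^8 ≡ 1 (mod 37)
6^16 ≡ 1 (mod 37)
6^18 = 6^(16+2) ≡ 36 (mod 37).
Result is 36 ≡ −1, so (43/37) = −1.

-1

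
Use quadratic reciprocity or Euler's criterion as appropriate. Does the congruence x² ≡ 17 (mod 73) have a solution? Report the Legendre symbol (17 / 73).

Reciprocity: 17 ≡ 1 and 73 ≡ 1 (mod 4), so (17/73) = +(73/17).
Reduce top mod 17: now compute (5/17).
Reciprocity: 5 ≡ 1 and 17 ≡ 1 (mod 4), so (5/17) = +(17/5).
Reduce top mod 5: now compute (2/5).
Pull out 2: since 5 ≡ 5 (mod 8), (2/5) = -1.
Reached (1/5) = 1. Collecting the sign flips along the way, the symbol is -1.

-1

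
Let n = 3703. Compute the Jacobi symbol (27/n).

Reciprocity: 27 ≡ 3 and 3703 ≡ 3 (mod 4), so (27/3703) = −(3703/27).
Reduce top mod 27: now compute (4/27).
Pull out 2^2: since 27 ≡ 3 (mod 8), (2/27) = -1, so (2/27)^2 = +1.
Reached (1/27) = 1. Collecting the sign flips along the way, the symbol is -1.

-1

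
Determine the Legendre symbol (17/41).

Euler's criterion: (17/41) ≡ 17^20 (mod 41).
17^2 ≡ 2 (mod 41)
17^4 ≡ 4 (mod 41)
17^8 ≡ 16 (mod 41)
17^16 ≡ 10 (mod 41)
17^20 = 17^(16+4) ≡ 40 (mod 41).
Result is 40 ≡ −1, so (17/41) = −1.

-1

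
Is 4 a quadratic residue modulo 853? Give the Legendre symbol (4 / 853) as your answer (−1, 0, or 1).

1

Pull out 2^2: since 853 ≡ 5 (mod 8), (2/853) = -1, so (2/853)^2 = +1.
Reached (1/853) = 1. Collecting the sign flips along the way, the symbol is +1.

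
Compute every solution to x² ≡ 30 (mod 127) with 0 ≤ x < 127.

41, 86

Since 127 ≡ 3 (mod 4), a square root of 30 is 30^((127+1)/4) = 30^32 mod 127.
Repeated squaring: 30^2≡11, 30^4≡121, 30^8≡36, 30^16≡26, 30^32≡41 (mod 127).
30^32 = 30^(32) ≡ 41 (mod 127).
Check: 41² = 1681 ≡ 30 (mod 127). The two roots are 41 and 86.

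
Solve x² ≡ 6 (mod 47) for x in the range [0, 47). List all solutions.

Since 47 ≡ 3 (mod 4), a square root of 6 is 6^((47+1)/4) = 6^12 mod 47.
Repeated squaring: 6^2≡36, 6^4≡27, 6^8≡24 (mod 47).
6^12 = 6^(8+4) ≡ 37 (mod 47).
Check: 37² = 1369 ≡ 6 (mod 47). The two roots are 10 and 37.

10, 37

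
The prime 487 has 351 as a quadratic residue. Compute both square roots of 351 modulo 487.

Since 487 ≡ 3 (mod 4), a square root of 351 is 351^((487+1)/4) = 351^122 mod 487.
Repeated squaring: 351^2≡477, 351^4≡100, 351^8≡260, 351^16≡394, 351^32≡370, 351^64≡53 (mod 487).
351^122 = 351^(64+32+16+8+2) ≡ 98 (mod 487).
Check: 98² = 9604 ≡ 351 (mod 487). The two roots are 98 and 389.

98, 389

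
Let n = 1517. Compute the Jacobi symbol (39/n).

-1

Reciprocity: 39 ≡ 3 and 1517 ≡ 1 (mod 4), so (39/1517) = +(1517/39).
Reduce top mod 39: now compute (35/39).
Reciprocity: 35 ≡ 3 and 39 ≡ 3 (mod 4), so (35/39) = −(39/35).
Reduce top mod 35: now compute (4/35).
Pull out 2^2: since 35 ≡ 3 (mod 8), (2/35) = -1, so (2/35)^2 = +1.
Reached (1/35) = 1. Collecting the sign flips along the way, the symbol is -1.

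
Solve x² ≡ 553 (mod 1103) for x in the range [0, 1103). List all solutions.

154, 949

Since 1103 ≡ 3 (mod 4), a square root of 553 is 553^((1103+1)/4) = 553^276 mod 1103.
Repeated squaring: 553^2≡278, 553^4≡74, 553^8≡1064, 553^16≡418, 553^32≡450, 553^64≡651, 553^128≡249, 553^256≡233 (mod 1103).
553^276 = 553^(256+16+4) ≡ 154 (mod 1103).
Check: 154² = 23716 ≡ 553 (mod 1103). The two roots are 154 and 949.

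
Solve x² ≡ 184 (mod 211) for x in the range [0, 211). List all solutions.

87, 124

Since 211 ≡ 3 (mod 4), a square root of 184 is 184^((211+1)/4) = 184^53 mod 211.
Repeated squaring: 184^2≡96, 184^4≡143, 184^8≡193, 184^16≡113, 184^32≡109 (mod 211).
184^53 = 184^(32+16+4+1) ≡ 87 (mod 211).
Check: 87² = 7569 ≡ 184 (mod 211). The two roots are 87 and 124.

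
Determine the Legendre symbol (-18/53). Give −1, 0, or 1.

Euler's criterion: (-18/53) ≡ 35^26 (mod 53).
35^2 ≡ 6 (mod 53)
35^4 ≡ 36 (mod 53)
35^8 ≡ 24 (mod 53)
35^16 ≡ 46 (mod 53)
35^26 = 35^(16+8+2) ≡ 52 (mod 53).
Result is 52 ≡ −1, so (-18/53) = −1.

-1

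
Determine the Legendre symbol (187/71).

1

First reduce: 187 ≡ 45 (mod 71).
Reciprocity: 45 ≡ 1 and 71 ≡ 3 (mod 4), so (45/71) = +(71/45).
Reduce top mod 45: now compute (26/45).
Pull out 2: since 45 ≡ 5 (mod 8), (2/45) = -1.
Reciprocity: 13 ≡ 1 and 45 ≡ 1 (mod 4), so (13/45) = +(45/13).
Reduce top mod 13: now compute (6/13).
Pull out 2: since 13 ≡ 5 (mod 8), (2/13) = -1.
Reciprocity: 3 ≡ 3 and 13 ≡ 1 (mod 4), so (3/13) = +(13/3).
Reduce top mod 3: now compute (1/3).
Reached (1/3) = 1. Collecting the sign flips along the way, the symbol is +1.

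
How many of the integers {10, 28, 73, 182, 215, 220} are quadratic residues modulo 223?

(10/223) = -1 → non-residue.
(28/223) = +1 → QR.
(73/223) = +1 → QR.
(182/223) = -1 → non-residue.
(215/223) = -1 → non-residue.
(220/223) = +1 → QR.
Total quadratic residues among the 6: 3.

3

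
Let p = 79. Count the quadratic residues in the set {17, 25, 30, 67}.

(17/79) = -1 → non-residue.
(25/79) = +1 → QR.
(30/79) = -1 → non-residue.
(67/79) = +1 → QR.
Total quadratic residues among the 4: 2.

2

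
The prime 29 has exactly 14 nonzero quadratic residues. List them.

Square k = 1,…,14 (k and 29−k give the same square):
1²=1, 2²=4, 3²=9, 4²=16, 5²=25, 6²≡7, 7²≡20, 8²≡6, 9²≡23, 10²≡13, 11²≡5, 12²≡28, 13²≡24, 14²≡22 (mod 29).
So the quadratic residues mod 29 are {1, 4, 5, 6, 7, 9, 13, 16, 20, 22, 23, 24, 25, 28}.

1 4 5 6 7 9 13 16 20 22 23 24 25 28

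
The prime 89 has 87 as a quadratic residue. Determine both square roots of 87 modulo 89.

89 ≡ 1 (mod 4), so we find a root by search.
Trying successive values, 40² = 1600 ≡ 87 (mod 89). The other root is 89 − 40 = 49.

40, 49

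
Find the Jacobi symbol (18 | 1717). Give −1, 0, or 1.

Pull out 2: since 1717 ≡ 5 (mod 8), (2/1717) = -1.
Reciprocity: 9 ≡ 1 and 1717 ≡ 1 (mod 4), so (9/1717) = +(1717/9).
Reduce top mod 9: now compute (7/9).
Reciprocity: 7 ≡ 3 and 9 ≡ 1 (mod 4), so (7/9) = +(9/7).
Reduce top mod 7: now compute (2/7).
Pull out 2: since 7 ≡ 7 (mod 8), (2/7) = +1.
Reached (1/7) = 1. Collecting the sign flips along the way, the symbol is -1.

-1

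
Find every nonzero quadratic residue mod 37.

Square k = 1,…,18 (k and 37−k give the same square):
1²=1, 2²=4, 3²=9, 4²=16, 5²=25, 6²=36, 7²≡12, 8²≡27, 9²≡7, 10²≡26, 11²≡10, 12²≡33, 13²≡21, 14²≡11, 15²≡3, 16²≡34, 17²≡30, 18²≡28 (mod 37).
So the quadratic residues mod 37 are {1, 3, 4, 7, 9, 10, 11, 12, 16, 21, 25, 26, 27, 28, 30, 33, 34, 36}.

1,3,4,7,9,10,11,12,16,21,25,26,27,28,30,33,34,36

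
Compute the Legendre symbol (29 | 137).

-1

Reciprocity: 29 ≡ 1 and 137 ≡ 1 (mod 4), so (29/137) = +(137/29).
Reduce top mod 29: now compute (21/29).
Reciprocity: 21 ≡ 1 and 29 ≡ 1 (mod 4), so (21/29) = +(29/21).
Reduce top mod 21: now compute (8/21).
Pull out 2^3: since 21 ≡ 5 (mod 8), (2/21) = -1, so (2/21)^3 = -1.
Reached (1/21) = 1. Collecting the sign flips along the way, the symbol is -1.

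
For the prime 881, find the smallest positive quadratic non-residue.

3

(2/881) = +1, so 2 is a residue.
(3/881) = −1, so 3 is the smallest positive non-residue mod 881.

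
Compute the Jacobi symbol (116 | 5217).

-1

Pull out 2^2: since 5217 ≡ 1 (mod 8), (2/5217) = +1, so (2/5217)^2 = +1.
Reciprocity: 29 ≡ 1 and 5217 ≡ 1 (mod 4), so (29/5217) = +(5217/29).
Reduce top mod 29: now compute (26/29).
Pull out 2: since 29 ≡ 5 (mod 8), (2/29) = -1.
Reciprocity: 13 ≡ 1 and 29 ≡ 1 (mod 4), so (13/29) = +(29/13).
Reduce top mod 13: now compute (3/13).
Reciprocity: 3 ≡ 3 and 13 ≡ 1 (mod 4), so (3/13) = +(13/3).
Reduce top mod 3: now compute (1/3).
Reached (1/3) = 1. Collecting the sign flips along the way, the symbol is -1.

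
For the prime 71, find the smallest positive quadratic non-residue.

7

(2/71) = +1, so 2 is a residue.
(3/71) = +1, so 3 is a residue.
(4/71) = +1, so 4 is a residue.
(5/71) = +1, so 5 is a residue.
(6/71) = +1, so 6 is a residue.
(7/71) = −1, so 7 is the smallest positive non-residue mod 71.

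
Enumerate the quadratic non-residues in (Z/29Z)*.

Square k = 1,…,14 (k and 29−k give the same square):
1²=1, 2²=4, 3²=9, 4²=16, 5²=25, 6²≡7, 7²≡20, 8²≡6, 9²≡23, 10²≡13, 11²≡5, 12²≡28, 13²≡24, 14²≡22 (mod 29).
The residues are {1, 4, 5, 6, 7, 9, 13, 16, 20, 22, 23, 24, 25, 28}; the non-residues are the remaining 14 nonzero classes.

2, 3, 8, 10, 11, 12, 14, 15, 17, 18, 19, 21, 26, 27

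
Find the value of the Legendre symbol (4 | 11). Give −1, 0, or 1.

Euler's criterion: (4/11) ≡ 4^5 (mod 11).
4^2 ≡ 5 (mod 11)
4^4 ≡ 3 (mod 11)
4^5 = 4^(4+1) ≡ 1 (mod 11).
Result is 1, so (4/11) = 1.

1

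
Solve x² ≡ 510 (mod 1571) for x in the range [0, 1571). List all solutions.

Since 1571 ≡ 3 (mod 4), a square root of 510 is 510^((1571+1)/4) = 510^393 mod 1571.
Repeated squaring: 510^2≡885, 510^4≡867, 510^8≡751, 510^16≡12, 510^32≡144, 510^64≡313, 510^128≡567, 510^256≡1005 (mod 1571).
510^393 = 510^(256+128+8+1) ≡ 855 (mod 1571).
Check: 855² = 731025 ≡ 510 (mod 1571). The two roots are 716 and 855.

716, 855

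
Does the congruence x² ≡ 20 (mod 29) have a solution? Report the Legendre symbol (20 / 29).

1

Euler's criterion: (20/29) ≡ 20^14 (mod 29).
20^2 ≡ 23 (mod 29)
20^4 ≡ 7 (mod 29)
20^8 ≡ 20 (mod 29)
20^14 = 20^(8+4+2) ≡ 1 (mod 29).
Result is 1, so (20/29) = 1.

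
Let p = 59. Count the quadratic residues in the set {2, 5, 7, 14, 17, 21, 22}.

5

(2/59) = -1 → non-residue.
(5/59) = +1 → QR.
(7/59) = +1 → QR.
(14/59) = -1 → non-residue.
(17/59) = +1 → QR.
(21/59) = +1 → QR.
(22/59) = +1 → QR.
Total quadratic residues among the 7: 5.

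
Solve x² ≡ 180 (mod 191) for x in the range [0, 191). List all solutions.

84, 107

Since 191 ≡ 3 (mod 4), a square root of 180 is 180^((191+1)/4) = 180^48 mod 191.
Repeated squaring: 180^2≡121, 180^4≡125, 180^8≡154, 180^16≡32, 180^32≡69 (mod 191).
180^48 = 180^(32+16) ≡ 107 (mod 191).
Check: 107² = 11449 ≡ 180 (mod 191). The two roots are 84 and 107.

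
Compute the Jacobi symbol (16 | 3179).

Pull out 2^4: since 3179 ≡ 3 (mod 8), (2/3179) = -1, so (2/3179)^4 = +1.
Reached (1/3179) = 1. Collecting the sign flips along the way, the symbol is +1.

1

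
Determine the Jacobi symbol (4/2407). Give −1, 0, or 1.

Pull out 2^2: since 2407 ≡ 7 (mod 8), (2/2407) = +1, so (2/2407)^2 = +1.
Reached (1/2407) = 1. Collecting the sign flips along the way, the symbol is +1.

1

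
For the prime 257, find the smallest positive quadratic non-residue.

(2/257) = +1, so 2 is a residue.
(3/257) = −1, so 3 is the smallest positive non-residue mod 257.

3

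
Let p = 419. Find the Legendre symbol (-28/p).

First reduce: -28 ≡ 391 (mod 419).
Reciprocity: 391 ≡ 3 and 419 ≡ 3 (mod 4), so (391/419) = −(419/391).
Reduce top mod 391: now compute (28/391).
Pull out 2^2: since 391 ≡ 7 (mod 8), (2/391) = +1, so (2/391)^2 = +1.
Reciprocity: 7 ≡ 3 and 391 ≡ 3 (mod 4), so (7/391) = −(391/7).
Reduce top mod 7: now compute (6/7).
Pull out 2: since 7 ≡ 7 (mod 8), (2/7) = +1.
Reciprocity: 3 ≡ 3 and 7 ≡ 3 (mod 4), so (3/7) = −(7/3).
Reduce top mod 3: now compute (1/3).
Reached (1/3) = 1. Collecting the sign flips along the way, the symbol is -1.

-1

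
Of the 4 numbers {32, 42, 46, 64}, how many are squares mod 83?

1

(32/83) = -1 → non-residue.
(42/83) = -1 → non-residue.
(46/83) = -1 → non-residue.
(64/83) = +1 → QR.
Total quadratic residues among the 4: 1.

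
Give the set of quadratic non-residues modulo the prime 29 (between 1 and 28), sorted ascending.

Square k = 1,…,14 (k and 29−k give the same square):
1²=1, 2²=4, 3²=9, 4²=16, 5²=25, 6²≡7, 7²≡20, 8²≡6, 9²≡23, 10²≡13, 11²≡5, 12²≡28, 13²≡24, 14²≡22 (mod 29).
The residues are {1, 4, 5, 6, 7, 9, 13, 16, 20, 22, 23, 24, 25, 28}; the non-residues are the remaining 14 nonzero classes.

2, 3, 8, 10, 11, 12, 14, 15, 17, 18, 19, 21, 26, 27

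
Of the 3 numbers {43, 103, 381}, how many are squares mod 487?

1

(43/487) = -1 → non-residue.
(103/487) = +1 → QR.
(381/487) = -1 → non-residue.
Total quadratic residues among the 3: 1.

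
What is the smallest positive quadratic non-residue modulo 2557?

(2/2557) = −1, so 2 is the smallest positive non-residue mod 2557.

2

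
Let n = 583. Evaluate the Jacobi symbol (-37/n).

-1

First reduce: -37 ≡ 546 (mod 583).
Pull out 2: since 583 ≡ 7 (mod 8), (2/583) = +1.
Reciprocity: 273 ≡ 1 and 583 ≡ 3 (mod 4), so (273/583) = +(583/273).
Reduce top mod 273: now compute (37/273).
Reciprocity: 37 ≡ 1 and 273 ≡ 1 (mod 4), so (37/273) = +(273/37).
Reduce top mod 37: now compute (14/37).
Pull out 2: since 37 ≡ 5 (mod 8), (2/37) = -1.
Reciprocity: 7 ≡ 3 and 37 ≡ 1 (mod 4), so (7/37) = +(37/7).
Reduce top mod 7: now compute (2/7).
Pull out 2: since 7 ≡ 7 (mod 8), (2/7) = +1.
Reached (1/7) = 1. Collecting the sign flips along the way, the symbol is -1.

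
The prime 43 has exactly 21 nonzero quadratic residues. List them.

Square k = 1,…,21 (k and 43−k give the same square):
1²=1, 2²=4, 3²=9, 4²=16, 5²=25, 6²=36, 7²≡6, 8²≡21, 9²≡38, 10²≡14, 11²≡35, 12²≡15, 13²≡40, 14²≡24, 15²≡10, 16²≡41, 17²≡31, 18²≡23, 19²≡17, 20²≡13, 21²≡11 (mod 43).
So the quadratic residues mod 43 are {1, 4, 6, 9, 10, 11, 13, 14, 15, 16, 17, 21, 23, 24, 25, 31, 35, 36, 38, 40, 41}.

1, 4, 6, 9, 10, 11, 13, 14, 15, 16, 17, 21, 23, 24, 25, 31, 35, 36, 38, 40, 41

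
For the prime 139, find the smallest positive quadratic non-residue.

(2/139) = −1, so 2 is the smallest positive non-residue mod 139.

2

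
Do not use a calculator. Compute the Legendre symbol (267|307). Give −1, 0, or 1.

Reciprocity: 267 ≡ 3 and 307 ≡ 3 (mod 4), so (267/307) = −(307/267).
Reduce top mod 267: now compute (40/267).
Pull out 2^3: since 267 ≡ 3 (mod 8), (2/267) = -1, so (2/267)^3 = -1.
Reciprocity: 5 ≡ 1 and 267 ≡ 3 (mod 4), so (5/267) = +(267/5).
Reduce top mod 5: now compute (2/5).
Pull out 2: since 5 ≡ 5 (mod 8), (2/5) = -1.
Reached (1/5) = 1. Collecting the sign flips along the way, the symbol is -1.

-1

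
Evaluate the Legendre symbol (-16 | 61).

1

First reduce: -16 ≡ 45 (mod 61).
Reciprocity: 45 ≡ 1 and 61 ≡ 1 (mod 4), so (45/61) = +(61/45).
Reduce top mod 45: now compute (16/45).
Pull out 2^4: since 45 ≡ 5 (mod 8), (2/45) = -1, so (2/45)^4 = +1.
Reached (1/45) = 1. Collecting the sign flips along the way, the symbol is +1.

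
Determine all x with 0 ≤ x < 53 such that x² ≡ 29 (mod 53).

20, 33

53 ≡ 1 (mod 4), so we find a root by search.
Trying successive values, 20² = 400 ≡ 29 (mod 53). The other root is 53 − 20 = 33.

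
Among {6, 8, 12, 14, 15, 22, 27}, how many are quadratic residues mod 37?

(6/37) = -1 → non-residue.
(8/37) = -1 → non-residue.
(12/37) = +1 → QR.
(14/37) = -1 → non-residue.
(15/37) = -1 → non-residue.
(22/37) = -1 → non-residue.
(27/37) = +1 → QR.
Total quadratic residues among the 7: 2.

2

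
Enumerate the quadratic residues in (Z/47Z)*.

Square k = 1,…,23 (k and 47−k give the same square):
1²=1, 2²=4, 3²=9, 4²=16, 5²=25, 6²=36, 7²≡2, 8²≡17, 9²≡34, 10²≡6, 11²≡27, 12²≡3, 13²≡28, 14²≡8, 15²≡37, 16²≡21, 17²≡7, 18²≡42, 19²≡32, 20²≡24, 21²≡18, 22²≡14, 23²≡12 (mod 47).
So the quadratic residues mod 47 are {1, 2, 3, 4, 6, 7, 8, 9, 12, 14, 16, 17, 18, 21, 24, 25, 27, 28, 32, 34, 36, 37, 42}.

1, 2, 3, 4, 6, 7, 8, 9, 12, 14, 16, 17, 18, 21, 24, 25, 27, 28, 32, 34, 36, 37, 42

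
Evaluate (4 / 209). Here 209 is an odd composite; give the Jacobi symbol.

1

Pull out 2^2: since 209 ≡ 1 (mod 8), (2/209) = +1, so (2/209)^2 = +1.
Reached (1/209) = 1. Collecting the sign flips along the way, the symbol is +1.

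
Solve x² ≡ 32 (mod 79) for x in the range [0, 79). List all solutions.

Since 79 ≡ 3 (mod 4), a square root of 32 is 32^((79+1)/4) = 32^20 mod 79.
Repeated squaring: 32^2≡76, 32^4≡9, 32^8≡2, 32^16≡4 (mod 79).
32^20 = 32^(16+4) ≡ 36 (mod 79).
Check: 36² = 1296 ≡ 32 (mod 79). The two roots are 36 and 43.

36, 43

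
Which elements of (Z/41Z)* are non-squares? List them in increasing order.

Square k = 1,…,20 (k and 41−k give the same square):
1²=1, 2²=4, 3²=9, 4²=16, 5²=25, 6²=36, 7²≡8, 8²≡23, 9²≡40, 10²≡18, 11²≡39, 12²≡21, 13²≡5, 14²≡32, 15²≡20, 16²≡10, 17²≡2, 18²≡37, 19²≡33, 20²≡31 (mod 41).
The residues are {1, 2, 4, 5, 8, 9, 10, 16, 18, 20, 21, 23, 25, 31, 32, 33, 36, 37, 39, 40}; the non-residues are the remaining 20 nonzero classes.

3, 6, 7, 11, 12, 13, 14, 15, 17, 19, 22, 24, 26, 27, 28, 29, 30, 34, 35, 38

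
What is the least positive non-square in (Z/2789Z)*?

(2/2789) = −1, so 2 is the smallest positive non-residue mod 2789.

2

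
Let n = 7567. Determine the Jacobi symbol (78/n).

-1

Pull out 2: since 7567 ≡ 7 (mod 8), (2/7567) = +1.
Reciprocity: 39 ≡ 3 and 7567 ≡ 3 (mod 4), so (39/7567) = −(7567/39).
Reduce top mod 39: now compute (1/39).
Reached (1/39) = 1. Collecting the sign flips along the way, the symbol is -1.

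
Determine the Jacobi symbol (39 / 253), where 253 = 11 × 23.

Reciprocity: 39 ≡ 3 and 253 ≡ 1 (mod 4), so (39/253) = +(253/39).
Reduce top mod 39: now compute (19/39).
Reciprocity: 19 ≡ 3 and 39 ≡ 3 (mod 4), so (19/39) = −(39/19).
Reduce top mod 19: now compute (1/19).
Reached (1/19) = 1. Collecting the sign flips along the way, the symbol is -1.

-1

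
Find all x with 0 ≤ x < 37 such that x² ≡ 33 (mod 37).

37 ≡ 1 (mod 4), so we find a root by search.
Trying successive values, 12² = 144 ≡ 33 (mod 37). The other root is 37 − 12 = 25.

12, 25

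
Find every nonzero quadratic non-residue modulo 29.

Square k = 1,…,14 (k and 29−k give the same square):
1²=1, 2²=4, 3²=9, 4²=16, 5²=25, 6²≡7, 7²≡20, 8²≡6, 9²≡23, 10²≡13, 11²≡5, 12²≡28, 13²≡24, 14²≡22 (mod 29).
The residues are {1, 4, 5, 6, 7, 9, 13, 16, 20, 22, 23, 24, 25, 28}; the non-residues are the remaining 14 nonzero classes.

2, 3, 8, 10, 11, 12, 14, 15, 17, 18, 19, 21, 26, 27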